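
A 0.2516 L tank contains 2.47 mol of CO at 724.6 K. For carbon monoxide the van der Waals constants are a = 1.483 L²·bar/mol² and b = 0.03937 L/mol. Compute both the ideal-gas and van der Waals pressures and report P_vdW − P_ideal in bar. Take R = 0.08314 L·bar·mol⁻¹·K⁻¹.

ΔP ≈ 229.7 bar

Ideal: P_ideal = nRT/V = (2.47)(0.08314)(724.6)/0.2516 = 591.418 bar
vdW: P = nRT/(V − nb) − a n²/V² = 148.801/0.154356 − 9.04763/0.0633026 = 964.012 − 142.927 = 821.085 bar
ΔP = 821.085 − 591.418 = 229.7 bar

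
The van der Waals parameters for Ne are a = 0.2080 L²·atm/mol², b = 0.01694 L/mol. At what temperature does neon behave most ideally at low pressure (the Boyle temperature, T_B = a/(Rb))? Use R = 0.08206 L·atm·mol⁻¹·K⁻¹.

For a van der Waals gas the second virial coefficient B₂ = b − a/(RT) vanishes at T_B = a/(Rb).
T_B = 0.2080/(0.08206×0.01694) = 0.2080/0.0013901 = 149.6 K

T_B ≈ 149.6 K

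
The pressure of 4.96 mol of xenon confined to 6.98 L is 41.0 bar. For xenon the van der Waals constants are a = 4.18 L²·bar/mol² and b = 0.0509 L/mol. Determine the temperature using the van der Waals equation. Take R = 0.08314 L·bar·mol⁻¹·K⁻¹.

T = (P + a n²/V²)(V − nb)/(nR)
P + a n²/V² = 41.0 + (4.18)(4.96)²/(6.98)² = 43.111 bar
V − nb = 6.98 − (4.96)(0.0509) = 6.7275 L
T = (43.111)(6.7275)/((4.96)(0.08314)) = 703.3 K

T ≈ 703.3 K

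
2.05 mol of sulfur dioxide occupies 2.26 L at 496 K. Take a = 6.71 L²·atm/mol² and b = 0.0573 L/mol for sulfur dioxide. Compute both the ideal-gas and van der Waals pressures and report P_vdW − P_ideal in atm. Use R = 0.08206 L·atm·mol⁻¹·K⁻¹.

Ideal: P_ideal = nRT/V = (2.05)(0.08206)(496)/2.26 = 36.9197 atm
vdW: P = nRT/(V − nb) − a n²/V² = 83.4386/2.14254 − 28.1988/5.10760 = 38.9438 − 5.52095 = 33.4229 atm
ΔP = 33.4229 − 36.9197 = -3.497 atm

ΔP ≈ -3.497 atm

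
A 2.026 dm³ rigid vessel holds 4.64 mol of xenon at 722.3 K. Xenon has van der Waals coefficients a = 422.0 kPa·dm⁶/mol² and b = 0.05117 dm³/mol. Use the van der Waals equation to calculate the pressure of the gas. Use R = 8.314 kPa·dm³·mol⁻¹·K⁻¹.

P = nRT/(V − nb) − a n²/V²
nRT/(V − nb) = (4.64)(8.314)(722.3)/(2.026 − 4.64×0.05117) = 27864/1.7886 = 15579 kPa
a n²/V² = (422.0)(4.64)²/(2.026)² = 2213.4 kPa
P = 15579 − 2213.4 = 13366 kPa

P ≈ 13366 kPa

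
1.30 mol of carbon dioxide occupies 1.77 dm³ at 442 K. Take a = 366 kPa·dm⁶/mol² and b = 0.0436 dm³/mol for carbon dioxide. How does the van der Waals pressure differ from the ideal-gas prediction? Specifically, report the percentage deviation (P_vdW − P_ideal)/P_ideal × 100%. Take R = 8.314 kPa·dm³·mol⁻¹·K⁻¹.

Ideal: P_ideal = nRT/V = (1.30)(8.314)(442)/1.77 = 2699.00 kPa
vdW: P = nRT/(V − nb) − a n²/V² = 4777.22/1.71332 − 618.540/3.13290 = 2788.28 − 197.434 = 2590.85 kPa
% deviation = (2590.85 − 2699.00)/2699.00 × 100% = -4.01%

-4.01 %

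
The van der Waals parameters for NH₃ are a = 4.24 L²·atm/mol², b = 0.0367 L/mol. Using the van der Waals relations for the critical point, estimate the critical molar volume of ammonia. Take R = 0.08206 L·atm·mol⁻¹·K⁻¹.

V_m,c ≈ 0.1101 L/mol

For a van der Waals gas, V_m,c = 3b.
V_m,c = 3×0.0367 = 0.1101 L/mol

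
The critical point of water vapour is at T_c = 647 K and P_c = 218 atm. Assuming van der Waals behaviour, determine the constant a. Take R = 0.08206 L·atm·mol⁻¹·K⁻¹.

a ≈ 5.455 L²·atm/mol²

From T_c = 8a/(27Rb) and P_c = a/(27b²): a = 27 R² T_c²/(64 P_c).
a = 27×(0.08206)²×(647)²/(64×218) = 76109/13952 = 5.455 L²·atm/mol²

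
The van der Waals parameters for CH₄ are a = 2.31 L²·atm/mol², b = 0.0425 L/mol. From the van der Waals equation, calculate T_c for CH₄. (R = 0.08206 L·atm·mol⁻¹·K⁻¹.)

T_c ≈ 196.3 K

For a van der Waals gas, T_c = 8a/(27Rb).
T_c = 8×2.31/(27×0.08206×0.0425) = 18.480/0.094164 = 196.3 K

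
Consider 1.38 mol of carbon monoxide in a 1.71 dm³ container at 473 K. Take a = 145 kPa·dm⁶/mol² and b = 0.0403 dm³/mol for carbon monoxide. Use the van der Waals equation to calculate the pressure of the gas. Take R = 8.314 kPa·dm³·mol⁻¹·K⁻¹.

P = nRT/(V − nb) − a n²/V²
nRT/(V − nb) = (1.38)(8.314)(473)/(1.71 − 1.38×0.0403) = 5426.9/1.6544 = 3280.3 kPa
a n²/V² = (145)(1.38)²/(1.71)² = 94.435 kPa
P = 3280.3 − 94.435 = 3186 kPa

P ≈ 3186 kPa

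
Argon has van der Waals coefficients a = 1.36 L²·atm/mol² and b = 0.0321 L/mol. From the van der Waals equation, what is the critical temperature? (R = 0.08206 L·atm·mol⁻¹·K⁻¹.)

T_c ≈ 153.0 K

For a van der Waals gas, T_c = 8a/(27Rb).
T_c = 8×1.36/(27×0.08206×0.0321) = 10.880/0.071121 = 153.0 K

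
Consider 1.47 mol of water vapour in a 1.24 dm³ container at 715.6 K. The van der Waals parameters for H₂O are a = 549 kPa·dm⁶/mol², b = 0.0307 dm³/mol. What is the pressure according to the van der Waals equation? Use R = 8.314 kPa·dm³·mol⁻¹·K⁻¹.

P = nRT/(V − nb) − a n²/V²
nRT/(V − nb) = (1.47)(8.314)(715.6)/(1.24 − 1.47×0.0307) = 8745.8/1.1949 = 7319.3 kPa
a n²/V² = (549)(1.47)²/(1.24)² = 771.55 kPa
P = 7319.3 − 771.55 = 6548 kPa

P ≈ 6548 kPa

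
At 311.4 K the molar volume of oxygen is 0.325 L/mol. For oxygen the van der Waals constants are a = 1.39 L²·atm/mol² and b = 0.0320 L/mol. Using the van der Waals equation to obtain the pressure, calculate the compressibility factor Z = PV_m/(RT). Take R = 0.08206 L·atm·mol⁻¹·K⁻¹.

Z ≈ 0.9418

P = RT/(V_m − b) − a/V_m² = (0.08206)(311.4)/(0.325 − 0.0320) − 1.39/(0.325)²
  = 25.553/0.29300 − 13.160 = 87.212 − 13.160 = 74.052 atm
Z = PV_m/(RT) = (74.052)(0.325)/((0.08206)(311.4)) = 24.067/25.553 = 0.9418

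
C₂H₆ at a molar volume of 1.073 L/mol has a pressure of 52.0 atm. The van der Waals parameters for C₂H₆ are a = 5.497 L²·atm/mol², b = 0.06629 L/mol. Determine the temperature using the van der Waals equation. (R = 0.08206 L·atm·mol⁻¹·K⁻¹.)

T ≈ 696.5 K

T = (P + a/V_m²)(V_m − b)/R
P + a/V_m² = 52.0 + 5.497/(1.073)² = 56.774 atm
V_m − b = 1.073 − 0.06629 = 1.0067 L/mol
T = (56.774)(1.0067)/0.08206 = 696.5 K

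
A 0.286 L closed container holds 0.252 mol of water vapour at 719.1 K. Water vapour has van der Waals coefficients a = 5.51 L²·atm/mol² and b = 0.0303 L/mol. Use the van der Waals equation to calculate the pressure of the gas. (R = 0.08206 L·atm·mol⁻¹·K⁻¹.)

P = nRT/(V − nb) − a n²/V²
nRT/(V − nb) = (0.252)(0.08206)(719.1)/(0.286 − 0.252×0.0303) = 14.870/0.27836 = 53.420 atm
a n²/V² = (5.51)(0.252)²/(0.286)² = 4.2778 atm
P = 53.420 − 4.2778 = 49.14 atm

P ≈ 49.14 atm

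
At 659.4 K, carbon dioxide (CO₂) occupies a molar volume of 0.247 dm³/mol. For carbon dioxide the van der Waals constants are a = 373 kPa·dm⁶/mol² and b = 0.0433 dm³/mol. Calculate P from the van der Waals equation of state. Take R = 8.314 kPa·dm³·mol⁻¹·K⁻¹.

P = RT/(V_m − b) − a/V_m²
RT/(V_m − b) = (8.314)(659.4)/(0.247 − 0.0433) = 5482.3/0.20370 = 26914 kPa
a/V_m² = 373/(0.247)² = 6113.9 kPa
P = 26914 − 6113.9 = 20800 kPa

P ≈ 20800 kPa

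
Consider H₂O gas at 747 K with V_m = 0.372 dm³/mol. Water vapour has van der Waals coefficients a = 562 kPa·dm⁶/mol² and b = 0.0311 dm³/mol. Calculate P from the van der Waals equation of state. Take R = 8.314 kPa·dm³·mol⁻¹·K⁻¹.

P ≈ 14157 kPa

P = RT/(V_m − b) − a/V_m²
RT/(V_m − b) = (8.314)(747)/(0.372 − 0.0311) = 6210.6/0.34090 = 18218 kPa
a/V_m² = 562/(0.372)² = 4061.2 kPa
P = 18218 − 4061.2 = 14157 kPa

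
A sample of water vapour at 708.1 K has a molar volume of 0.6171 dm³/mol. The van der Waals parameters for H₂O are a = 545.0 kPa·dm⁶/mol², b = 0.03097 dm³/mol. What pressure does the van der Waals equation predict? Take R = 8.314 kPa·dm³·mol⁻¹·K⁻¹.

P = RT/(V_m − b) − a/V_m²
RT/(V_m − b) = (8.314)(708.1)/(0.6171 − 0.03097) = 5887.1/0.58613 = 10044 kPa
a/V_m² = 545.0/(0.6171)² = 1431.2 kPa
P = 10044 − 1431.2 = 8613 kPa

P ≈ 8613 kPa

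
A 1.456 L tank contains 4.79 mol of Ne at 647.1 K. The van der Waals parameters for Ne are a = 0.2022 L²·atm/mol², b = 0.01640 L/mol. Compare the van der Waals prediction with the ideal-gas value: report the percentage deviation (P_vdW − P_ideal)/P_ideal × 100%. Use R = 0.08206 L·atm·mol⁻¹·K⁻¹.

Ideal: P_ideal = nRT/V = (4.79)(0.08206)(647.1)/1.456 = 174.694 atm
vdW: P = nRT/(V − nb) − a n²/V² = 254.354/1.37744 − 4.63930/2.11994 = 184.657 − 2.18841 = 182.469 atm
% deviation = (182.469 − 174.694)/174.694 × 100% = 4.45%

4.45 %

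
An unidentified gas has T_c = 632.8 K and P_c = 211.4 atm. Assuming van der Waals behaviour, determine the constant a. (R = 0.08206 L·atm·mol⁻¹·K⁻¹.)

a ≈ 5.381 L²·atm/mol²

From T_c = 8a/(27Rb) and P_c = a/(27b²): a = 27 R² T_c²/(64 P_c).
a = 27×(0.08206)²×(632.8)²/(64×211.4) = 72805/13530 = 5.381 L²·atm/mol²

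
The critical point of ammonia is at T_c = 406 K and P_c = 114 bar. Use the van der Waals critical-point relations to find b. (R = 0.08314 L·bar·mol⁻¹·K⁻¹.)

b ≈ 0.03701 L/mol

From T_c = 8a/(27Rb) and P_c = a/(27b²): b = R T_c/(8 P_c).
b = (0.08314)(406)/(8×114) = 33.755/912.00 = 0.03701 L/mol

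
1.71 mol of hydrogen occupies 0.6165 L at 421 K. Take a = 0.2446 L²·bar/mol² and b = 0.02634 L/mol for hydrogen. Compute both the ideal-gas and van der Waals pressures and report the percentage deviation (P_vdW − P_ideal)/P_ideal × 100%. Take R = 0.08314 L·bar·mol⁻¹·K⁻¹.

5.94 %

Ideal: P_ideal = nRT/V = (1.71)(0.08314)(421)/0.6165 = 97.0857 bar
vdW: P = nRT/(V − nb) − a n²/V² = 59.8533/0.571459 − 0.715235/0.380072 = 104.738 − 1.88184 = 102.856 bar
% deviation = (102.856 − 97.0857)/97.0857 × 100% = 5.94%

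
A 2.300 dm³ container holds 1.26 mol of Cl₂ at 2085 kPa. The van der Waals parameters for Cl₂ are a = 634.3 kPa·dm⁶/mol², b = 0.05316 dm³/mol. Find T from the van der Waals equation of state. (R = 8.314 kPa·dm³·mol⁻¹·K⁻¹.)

T = (P + a n²/V²)(V − nb)/(nR)
P + a n²/V² = 2085 + (634.3)(1.26)²/(2.300)² = 2275.4 kPa
V − nb = 2.300 − (1.26)(0.05316) = 2.2330 dm³
T = (2275.4)(2.2330)/((1.26)(8.314)) = 485.0 K

T ≈ 485.0 K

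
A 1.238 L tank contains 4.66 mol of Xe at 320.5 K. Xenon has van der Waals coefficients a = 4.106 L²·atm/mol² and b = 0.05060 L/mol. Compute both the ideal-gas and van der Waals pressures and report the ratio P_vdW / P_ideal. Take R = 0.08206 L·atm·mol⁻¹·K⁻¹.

P_vdW / P_ideal ≈ 0.6476

Ideal: P_ideal = nRT/V = (4.66)(0.08206)(320.5)/1.238 = 98.9976 atm
vdW: P = nRT/(V − nb) − a n²/V² = 122.559/1.00220 − 89.1643/1.53264 = 122.290 − 58.1769 = 64.113 atm
Ratio = 64.113/98.9976 = 0.6476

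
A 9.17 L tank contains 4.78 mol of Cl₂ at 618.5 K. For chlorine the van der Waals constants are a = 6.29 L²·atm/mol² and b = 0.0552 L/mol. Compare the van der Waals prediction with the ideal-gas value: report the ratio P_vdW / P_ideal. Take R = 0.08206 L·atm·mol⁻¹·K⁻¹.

P_vdW / P_ideal ≈ 0.9650

Ideal: P_ideal = nRT/V = (4.78)(0.08206)(618.5)/9.17 = 26.4563 atm
vdW: P = nRT/(V − nb) − a n²/V² = 242.605/8.90614 − 143.716/84.0889 = 27.2402 − 1.70910 = 25.5311 atm
Ratio = 25.5311/26.4563 = 0.9650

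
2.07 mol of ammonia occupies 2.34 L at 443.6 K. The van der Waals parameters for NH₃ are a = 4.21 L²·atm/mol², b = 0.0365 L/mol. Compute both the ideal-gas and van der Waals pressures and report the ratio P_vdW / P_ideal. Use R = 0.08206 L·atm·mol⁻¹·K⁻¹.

P_vdW / P_ideal ≈ 0.9311

Ideal: P_ideal = nRT/V = (2.07)(0.08206)(443.6)/2.34 = 32.2016 atm
vdW: P = nRT/(V − nb) − a n²/V² = 75.3518/2.26445 − 18.0394/5.47560 = 33.2760 − 3.29451 = 29.9815 atm
Ratio = 29.9815/32.2016 = 0.9311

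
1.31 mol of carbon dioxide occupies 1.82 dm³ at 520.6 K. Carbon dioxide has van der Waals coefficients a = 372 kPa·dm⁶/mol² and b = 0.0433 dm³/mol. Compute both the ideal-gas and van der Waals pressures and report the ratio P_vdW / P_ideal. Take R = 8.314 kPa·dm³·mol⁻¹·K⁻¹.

Ideal: P_ideal = nRT/V = (1.31)(8.314)(520.6)/1.82 = 3115.40 kPa
vdW: P = nRT/(V − nb) − a n²/V² = 5670.03/1.76328 − 638.389/3.31240 = 3215.62 − 192.727 = 3022.89 kPa
Ratio = 3022.89/3115.40 = 0.9703

P_vdW / P_ideal ≈ 0.9703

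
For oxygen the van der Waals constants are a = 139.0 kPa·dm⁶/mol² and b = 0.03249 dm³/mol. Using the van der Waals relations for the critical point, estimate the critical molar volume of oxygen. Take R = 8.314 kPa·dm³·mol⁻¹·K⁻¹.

V_m,c ≈ 0.09747 dm³/mol

For a van der Waals gas, V_m,c = 3b.
V_m,c = 3×0.03249 = 0.09747 dm³/mol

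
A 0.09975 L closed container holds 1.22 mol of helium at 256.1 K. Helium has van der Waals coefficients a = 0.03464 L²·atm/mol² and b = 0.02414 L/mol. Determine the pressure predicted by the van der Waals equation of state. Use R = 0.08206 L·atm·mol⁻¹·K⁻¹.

P ≈ 359.5 atm

P = nRT/(V − nb) − a n²/V²
nRT/(V − nb) = (1.22)(0.08206)(256.1)/(0.09975 − 1.22×0.02414) = 25.639/0.070299 = 364.71 atm
a n²/V² = (0.03464)(1.22)²/(0.09975)² = 5.1817 atm
P = 364.71 − 5.1817 = 359.5 atm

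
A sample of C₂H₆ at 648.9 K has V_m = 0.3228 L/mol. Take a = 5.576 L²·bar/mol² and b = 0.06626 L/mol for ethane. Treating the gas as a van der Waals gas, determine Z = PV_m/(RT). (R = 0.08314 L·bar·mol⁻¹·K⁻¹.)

P = RT/(V_m − b) − a/V_m² = (0.08314)(648.9)/(0.3228 − 0.06626) − 5.576/(0.3228)²
  = 53.950/0.25654 − 53.513 = 210.30 − 53.513 = 156.79 bar
Z = PV_m/(RT) = (156.79)(0.3228)/((0.08314)(648.9)) = 50.612/53.950 = 0.9381

Z ≈ 0.9381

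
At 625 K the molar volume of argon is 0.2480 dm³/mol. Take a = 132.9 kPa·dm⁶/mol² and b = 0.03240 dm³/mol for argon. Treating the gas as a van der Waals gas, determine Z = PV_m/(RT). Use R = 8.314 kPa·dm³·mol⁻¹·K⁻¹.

P = RT/(V_m − b) − a/V_m² = (8.314)(625)/(0.2480 − 0.03240) − 132.9/(0.2480)²
  = 5196.3/0.21560 − 2160.8 = 24102 − 2160.8 = 21941 kPa
Z = PV_m/(RT) = (21941)(0.2480)/((8.314)(625)) = 5441.4/5196.3 = 1.047

Z ≈ 1.047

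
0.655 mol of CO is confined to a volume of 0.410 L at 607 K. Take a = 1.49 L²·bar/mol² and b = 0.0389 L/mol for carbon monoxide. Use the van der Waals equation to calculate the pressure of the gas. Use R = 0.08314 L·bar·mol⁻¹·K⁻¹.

P ≈ 82.16 bar

P = nRT/(V − nb) − a n²/V²
nRT/(V − nb) = (0.655)(0.08314)(607)/(0.410 − 0.655×0.0389) = 33.055/0.38452 = 85.964 bar
a n²/V² = (1.49)(0.655)²/(0.410)² = 3.8028 bar
P = 85.964 − 3.8028 = 82.16 bar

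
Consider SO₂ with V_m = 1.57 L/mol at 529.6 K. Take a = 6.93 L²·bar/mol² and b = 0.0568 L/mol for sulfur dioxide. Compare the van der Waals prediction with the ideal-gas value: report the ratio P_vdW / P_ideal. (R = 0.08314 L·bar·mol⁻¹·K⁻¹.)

P_vdW / P_ideal ≈ 0.9373

Ideal: P_ideal = RT/V_m = (0.08314)(529.6)/1.57 = 28.0452 bar
vdW: P = RT/(V_m − b) − a/V_m² = 44.0309/1.51320 − 6.93/2.46490 = 29.0979 − 2.81147 = 26.2864 bar
Ratio = 26.2864/28.0452 = 0.9373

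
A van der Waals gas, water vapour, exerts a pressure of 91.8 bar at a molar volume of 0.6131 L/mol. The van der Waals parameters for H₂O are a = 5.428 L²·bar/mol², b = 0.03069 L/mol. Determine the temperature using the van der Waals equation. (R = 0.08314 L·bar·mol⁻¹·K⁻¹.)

T = (P + a/V_m²)(V_m − b)/R
P + a/V_m² = 91.8 + 5.428/(0.6131)² = 106.24 bar
V_m − b = 0.6131 − 0.03069 = 0.58241 L/mol
T = (106.24)(0.58241)/0.08314 = 744.2 K

T ≈ 744.2 K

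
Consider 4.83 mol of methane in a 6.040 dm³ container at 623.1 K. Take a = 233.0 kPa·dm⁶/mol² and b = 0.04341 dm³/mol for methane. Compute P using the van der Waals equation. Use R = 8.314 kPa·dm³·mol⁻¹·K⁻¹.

P = nRT/(V − nb) − a n²/V²
nRT/(V − nb) = (4.83)(8.314)(623.1)/(6.040 − 4.83×0.04341) = 25022/5.8303 = 4291.7 kPa
a n²/V² = (233.0)(4.83)²/(6.040)² = 149.00 kPa
P = 4291.7 − 149.00 = 4143 kPa

P ≈ 4143 kPa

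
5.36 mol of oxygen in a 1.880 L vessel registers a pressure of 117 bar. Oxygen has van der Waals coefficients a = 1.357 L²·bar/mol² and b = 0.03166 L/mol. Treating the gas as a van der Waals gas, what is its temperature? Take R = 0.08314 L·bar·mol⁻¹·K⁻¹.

T = (P + a n²/V²)(V − nb)/(nR)
P + a n²/V² = 117 + (1.357)(5.36)²/(1.880)² = 128.03 bar
V − nb = 1.880 − (5.36)(0.03166) = 1.7103 L
T = (128.03)(1.7103)/((5.36)(0.08314)) = 491.4 K

T ≈ 491.4 K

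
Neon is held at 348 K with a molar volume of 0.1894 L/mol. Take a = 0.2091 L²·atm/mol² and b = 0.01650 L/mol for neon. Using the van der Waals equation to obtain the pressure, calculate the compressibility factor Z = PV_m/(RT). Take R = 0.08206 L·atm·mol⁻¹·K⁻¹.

P = RT/(V_m − b) − a/V_m² = (0.08206)(348)/(0.1894 − 0.01650) − 0.2091/(0.1894)²
  = 28.557/0.17290 − 5.8290 = 165.16 − 5.8290 = 159.33 atm
Z = PV_m/(RT) = (159.33)(0.1894)/((0.08206)(348)) = 30.177/28.557 = 1.057

Z ≈ 1.057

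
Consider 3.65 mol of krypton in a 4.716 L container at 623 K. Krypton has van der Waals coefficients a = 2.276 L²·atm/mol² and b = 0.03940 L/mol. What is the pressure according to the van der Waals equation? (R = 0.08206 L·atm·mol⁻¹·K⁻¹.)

P = nRT/(V − nb) − a n²/V²
nRT/(V − nb) = (3.65)(0.08206)(623)/(4.716 − 3.65×0.03940) = 186.60/4.5722 = 40.812 atm
a n²/V² = (2.276)(3.65)²/(4.716)² = 1.3634 atm
P = 40.812 − 1.3634 = 39.45 atm

P ≈ 39.45 atm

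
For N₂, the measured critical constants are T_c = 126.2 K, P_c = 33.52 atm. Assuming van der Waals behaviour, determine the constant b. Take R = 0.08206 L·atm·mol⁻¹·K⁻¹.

From T_c = 8a/(27Rb) and P_c = a/(27b²): b = R T_c/(8 P_c).
b = (0.08206)(126.2)/(8×33.52) = 10.356/268.16 = 0.03862 L/mol

b ≈ 0.03862 L/mol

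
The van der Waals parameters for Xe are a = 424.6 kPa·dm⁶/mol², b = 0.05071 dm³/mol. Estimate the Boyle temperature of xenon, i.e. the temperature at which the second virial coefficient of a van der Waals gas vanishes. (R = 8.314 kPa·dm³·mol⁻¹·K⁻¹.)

For a van der Waals gas the second virial coefficient B₂ = b − a/(RT) vanishes at T_B = a/(Rb).
T_B = 424.6/(8.314×0.05071) = 424.6/0.42160 = 1007 K

T_B ≈ 1007 K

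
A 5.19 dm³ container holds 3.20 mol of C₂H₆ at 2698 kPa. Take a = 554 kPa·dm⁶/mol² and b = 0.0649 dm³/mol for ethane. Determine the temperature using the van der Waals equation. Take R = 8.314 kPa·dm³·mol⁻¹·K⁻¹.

T ≈ 544.7 K

T = (P + a n²/V²)(V − nb)/(nR)
P + a n²/V² = 2698 + (554)(3.20)²/(5.19)² = 2908.6 kPa
V − nb = 5.19 − (3.20)(0.0649) = 4.9823 dm³
T = (2908.6)(4.9823)/((3.20)(8.314)) = 544.7 K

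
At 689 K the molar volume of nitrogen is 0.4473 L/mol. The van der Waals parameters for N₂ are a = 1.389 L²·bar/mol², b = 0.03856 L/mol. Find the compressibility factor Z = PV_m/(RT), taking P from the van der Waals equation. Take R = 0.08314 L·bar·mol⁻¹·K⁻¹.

Z ≈ 1.040

P = RT/(V_m − b) − a/V_m² = (0.08314)(689)/(0.4473 − 0.03856) − 1.389/(0.4473)²
  = 57.283/0.40874 − 6.9423 = 140.15 − 6.9423 = 133.21 bar
Z = PV_m/(RT) = (133.21)(0.4473)/((0.08314)(689)) = 59.585/57.283 = 1.040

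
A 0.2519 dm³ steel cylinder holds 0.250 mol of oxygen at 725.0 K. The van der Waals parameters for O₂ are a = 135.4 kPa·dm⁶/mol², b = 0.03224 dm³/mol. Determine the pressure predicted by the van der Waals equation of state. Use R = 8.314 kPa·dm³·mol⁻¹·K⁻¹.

P ≈ 6047 kPa

P = nRT/(V − nb) − a n²/V²
nRT/(V − nb) = (0.250)(8.314)(725.0)/(0.2519 − 0.250×0.03224) = 1506.9/0.24384 = 6179.9 kPa
a n²/V² = (135.4)(0.250)²/(0.2519)² = 133.37 kPa
P = 6179.9 − 133.37 = 6047 kPa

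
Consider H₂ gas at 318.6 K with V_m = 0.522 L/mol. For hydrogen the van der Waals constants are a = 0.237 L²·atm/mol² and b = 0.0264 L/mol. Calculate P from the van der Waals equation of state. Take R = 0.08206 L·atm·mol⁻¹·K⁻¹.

P = RT/(V_m − b) − a/V_m²
RT/(V_m − b) = (0.08206)(318.6)/(0.522 − 0.0264) = 26.144/0.49560 = 52.752 atm
a/V_m² = 0.237/(0.522)² = 0.86978 atm
P = 52.752 − 0.86978 = 51.88 atm

P ≈ 51.88 atm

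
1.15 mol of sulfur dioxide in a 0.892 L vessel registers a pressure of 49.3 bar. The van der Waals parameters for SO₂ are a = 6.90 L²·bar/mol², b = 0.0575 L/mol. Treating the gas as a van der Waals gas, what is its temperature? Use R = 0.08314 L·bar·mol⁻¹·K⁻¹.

T ≈ 524.9 K

T = (P + a n²/V²)(V − nb)/(nR)
P + a n²/V² = 49.3 + (6.90)(1.15)²/(0.892)² = 60.769 bar
V − nb = 0.892 − (1.15)(0.0575) = 0.82588 L
T = (60.769)(0.82588)/((1.15)(0.08314)) = 524.9 K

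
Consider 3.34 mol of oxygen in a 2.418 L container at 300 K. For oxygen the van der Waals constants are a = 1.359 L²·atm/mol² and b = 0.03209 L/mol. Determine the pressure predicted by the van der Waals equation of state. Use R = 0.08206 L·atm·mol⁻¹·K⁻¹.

P ≈ 32.99 atm

P = nRT/(V − nb) − a n²/V²
nRT/(V − nb) = (3.34)(0.08206)(300)/(2.418 − 3.34×0.03209) = 82.224/2.3108 = 35.582 atm
a n²/V² = (1.359)(3.34)²/(2.418)² = 2.5930 atm
P = 35.582 − 2.5930 = 32.99 atm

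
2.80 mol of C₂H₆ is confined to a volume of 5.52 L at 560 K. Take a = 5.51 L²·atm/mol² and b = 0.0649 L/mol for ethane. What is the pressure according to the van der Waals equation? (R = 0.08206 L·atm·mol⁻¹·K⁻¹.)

P = nRT/(V − nb) − a n²/V²
nRT/(V − nb) = (2.80)(0.08206)(560)/(5.52 − 2.80×0.0649) = 128.67/5.3383 = 24.103 atm
a n²/V² = (5.51)(2.80)²/(5.52)² = 1.4177 atm
P = 24.103 − 1.4177 = 22.69 atm

P ≈ 22.69 atm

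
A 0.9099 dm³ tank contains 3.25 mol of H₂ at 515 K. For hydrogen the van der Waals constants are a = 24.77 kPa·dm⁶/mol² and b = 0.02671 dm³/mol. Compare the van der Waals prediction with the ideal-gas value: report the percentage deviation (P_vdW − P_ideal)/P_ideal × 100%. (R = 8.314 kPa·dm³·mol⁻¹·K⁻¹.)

8.48 %

Ideal: P_ideal = nRT/V = (3.25)(8.314)(515)/0.9099 = 15293.5 kPa
vdW: P = nRT/(V − nb) − a n²/V² = 13915.6/0.823093 − 261.633/0.827918 = 16906.5 − 316.013 = 16590.5 kPa
% deviation = (16590.5 − 15293.5)/15293.5 × 100% = 8.48%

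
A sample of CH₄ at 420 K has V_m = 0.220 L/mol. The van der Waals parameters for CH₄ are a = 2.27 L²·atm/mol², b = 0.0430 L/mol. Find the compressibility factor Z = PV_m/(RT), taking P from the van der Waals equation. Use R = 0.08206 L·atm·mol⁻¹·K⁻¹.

P = RT/(V_m − b) − a/V_m² = (0.08206)(420)/(0.220 − 0.0430) − 2.27/(0.220)²
  = 34.465/0.17700 − 46.901 = 194.72 − 46.901 = 147.82 atm
Z = PV_m/(RT) = (147.82)(0.220)/((0.08206)(420)) = 32.520/34.465 = 0.9436

Z ≈ 0.9436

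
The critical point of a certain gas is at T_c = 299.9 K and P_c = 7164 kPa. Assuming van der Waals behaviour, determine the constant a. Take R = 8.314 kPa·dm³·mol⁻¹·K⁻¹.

a ≈ 366.1 kPa·dm⁶/mol²

From T_c = 8a/(27Rb) and P_c = a/(27b²): a = 27 R² T_c²/(64 P_c).
a = 27×(8.314)²×(299.9)²/(64×7164) = 167855948/458496 = 366.1 kPa·dm⁶/mol²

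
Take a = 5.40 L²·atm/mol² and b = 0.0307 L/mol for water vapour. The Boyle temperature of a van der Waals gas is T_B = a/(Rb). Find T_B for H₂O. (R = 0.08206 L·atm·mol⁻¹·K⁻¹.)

T_B ≈ 2144 K

For a van der Waals gas the second virial coefficient B₂ = b − a/(RT) vanishes at T_B = a/(Rb).
T_B = 5.40/(0.08206×0.0307) = 5.40/0.0025192 = 2144 K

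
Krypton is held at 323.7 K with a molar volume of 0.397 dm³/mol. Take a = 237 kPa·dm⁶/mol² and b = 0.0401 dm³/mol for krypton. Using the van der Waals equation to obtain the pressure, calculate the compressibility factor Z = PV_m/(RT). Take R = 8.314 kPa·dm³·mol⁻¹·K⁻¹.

Z ≈ 0.8905

P = RT/(V_m − b) − a/V_m² = (8.314)(323.7)/(0.397 − 0.0401) − 237/(0.397)²
  = 2691.2/0.35690 − 1503.7 = 7540.5 − 1503.7 = 6036.8 kPa
Z = PV_m/(RT) = (6036.8)(0.397)/((8.314)(323.7)) = 2396.6/2691.2 = 0.8905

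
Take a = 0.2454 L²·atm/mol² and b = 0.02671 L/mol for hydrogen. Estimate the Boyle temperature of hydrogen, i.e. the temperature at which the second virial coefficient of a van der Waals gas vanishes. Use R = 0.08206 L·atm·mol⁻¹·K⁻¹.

T_B ≈ 112.0 K

For a van der Waals gas the second virial coefficient B₂ = b − a/(RT) vanishes at T_B = a/(Rb).
T_B = 0.2454/(0.08206×0.02671) = 0.2454/0.0021918 = 112.0 K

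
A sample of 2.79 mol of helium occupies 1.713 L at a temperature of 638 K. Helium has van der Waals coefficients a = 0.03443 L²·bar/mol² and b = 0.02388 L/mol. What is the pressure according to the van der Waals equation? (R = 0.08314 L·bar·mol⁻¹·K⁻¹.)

P ≈ 89.80 bar

P = nRT/(V − nb) − a n²/V²
nRT/(V − nb) = (2.79)(0.08314)(638)/(1.713 − 2.79×0.02388) = 147.99/1.6464 = 89.887 bar
a n²/V² = (0.03443)(2.79)²/(1.713)² = 0.091334 bar
P = 89.887 − 0.091334 = 89.80 bar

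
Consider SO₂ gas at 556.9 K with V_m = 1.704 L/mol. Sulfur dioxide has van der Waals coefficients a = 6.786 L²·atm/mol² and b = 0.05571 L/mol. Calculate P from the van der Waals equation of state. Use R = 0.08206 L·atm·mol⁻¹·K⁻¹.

P ≈ 25.39 atm

P = RT/(V_m − b) − a/V_m²
RT/(V_m − b) = (0.08206)(556.9)/(1.704 − 0.05571) = 45.699/1.6483 = 27.725 atm
a/V_m² = 6.786/(1.704)² = 2.3371 atm
P = 27.725 − 2.3371 = 25.39 atm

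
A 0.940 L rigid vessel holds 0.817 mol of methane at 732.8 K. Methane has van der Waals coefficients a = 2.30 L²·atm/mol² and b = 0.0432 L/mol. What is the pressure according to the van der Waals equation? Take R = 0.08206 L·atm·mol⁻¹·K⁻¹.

P ≈ 52.57 atm

P = nRT/(V − nb) − a n²/V²
nRT/(V − nb) = (0.817)(0.08206)(732.8)/(0.940 − 0.817×0.0432) = 49.129/0.90471 = 54.304 atm
a n²/V² = (2.30)(0.817)²/(0.940)² = 1.7375 atm
P = 54.304 − 1.7375 = 52.57 atm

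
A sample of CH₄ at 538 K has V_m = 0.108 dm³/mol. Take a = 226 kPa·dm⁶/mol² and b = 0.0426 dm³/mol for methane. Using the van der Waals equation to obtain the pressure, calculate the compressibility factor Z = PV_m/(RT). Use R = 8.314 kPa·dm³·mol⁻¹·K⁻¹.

P = RT/(V_m − b) − a/V_m² = (8.314)(538)/(0.108 − 0.0426) − 226/(0.108)²
  = 4472.9/0.065400 − 19376 = 68393 − 19376 = 49017 kPa
Z = PV_m/(RT) = (49017)(0.108)/((8.314)(538)) = 5293.8/4472.9 = 1.184

Z ≈ 1.184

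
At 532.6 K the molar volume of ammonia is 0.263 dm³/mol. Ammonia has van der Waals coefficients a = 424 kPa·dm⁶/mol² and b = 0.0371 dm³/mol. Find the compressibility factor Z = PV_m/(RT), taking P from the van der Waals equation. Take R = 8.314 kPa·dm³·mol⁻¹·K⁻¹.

P = RT/(V_m − b) − a/V_m² = (8.314)(532.6)/(0.263 − 0.0371) − 424/(0.263)²
  = 4428.0/0.22590 − 6129.9 = 19602 − 6129.9 = 13472 kPa
Z = PV_m/(RT) = (13472)(0.263)/((8.314)(532.6)) = 3543.1/4428.0 = 0.8002

Z ≈ 0.8002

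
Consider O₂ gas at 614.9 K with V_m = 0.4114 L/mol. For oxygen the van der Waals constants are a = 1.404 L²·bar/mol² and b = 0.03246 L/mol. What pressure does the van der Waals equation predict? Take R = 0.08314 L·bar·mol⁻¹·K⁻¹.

P ≈ 126.6 bar

P = RT/(V_m − b) − a/V_m²
RT/(V_m − b) = (0.08314)(614.9)/(0.4114 − 0.03246) = 51.123/0.37894 = 134.91 bar
a/V_m² = 1.404/(0.4114)² = 8.2954 bar
P = 134.91 − 8.2954 = 126.6 bar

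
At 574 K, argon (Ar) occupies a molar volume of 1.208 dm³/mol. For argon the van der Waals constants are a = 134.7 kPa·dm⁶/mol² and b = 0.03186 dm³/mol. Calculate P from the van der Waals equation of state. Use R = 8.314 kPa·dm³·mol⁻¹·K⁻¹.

P = RT/(V_m − b) − a/V_m²
RT/(V_m − b) = (8.314)(574)/(1.208 − 0.03186) = 4772.2/1.1761 = 4057.6 kPa
a/V_m² = 134.7/(1.208)² = 92.307 kPa
P = 4057.6 − 92.307 = 3965 kPa

P ≈ 3965 kPa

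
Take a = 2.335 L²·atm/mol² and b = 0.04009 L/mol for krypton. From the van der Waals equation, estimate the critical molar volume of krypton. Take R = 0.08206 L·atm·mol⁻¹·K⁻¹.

V_m,c ≈ 0.1203 L/mol

For a van der Waals gas, V_m,c = 3b.
V_m,c = 3×0.04009 = 0.1203 L/mol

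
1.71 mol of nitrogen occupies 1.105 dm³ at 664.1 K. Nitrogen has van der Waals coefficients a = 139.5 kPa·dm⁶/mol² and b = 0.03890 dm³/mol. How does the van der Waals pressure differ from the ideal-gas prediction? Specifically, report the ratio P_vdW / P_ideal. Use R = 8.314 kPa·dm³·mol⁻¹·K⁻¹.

Ideal: P_ideal = nRT/V = (1.71)(8.314)(664.1)/1.105 = 8544.32 kPa
vdW: P = nRT/(V − nb) − a n²/V² = 9441.47/1.03848 − 407.912/1.22103 = 9091.62 − 334.072 = 8757.55 kPa
Ratio = 8757.55/8544.32 = 1.025

P_vdW / P_ideal ≈ 1.025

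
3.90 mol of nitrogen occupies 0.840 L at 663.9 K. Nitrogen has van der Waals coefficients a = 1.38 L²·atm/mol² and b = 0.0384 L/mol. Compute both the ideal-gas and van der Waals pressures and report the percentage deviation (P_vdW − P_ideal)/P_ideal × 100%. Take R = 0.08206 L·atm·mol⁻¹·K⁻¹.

Ideal: P_ideal = nRT/V = (3.90)(0.08206)(663.9)/0.840 = 252.941 atm
vdW: P = nRT/(V − nb) − a n²/V² = 212.471/0.690240 − 20.9898/0.705600 = 307.822 − 29.7474 = 278.075 atm
% deviation = (278.075 − 252.941)/252.941 × 100% = 9.94%

9.94 %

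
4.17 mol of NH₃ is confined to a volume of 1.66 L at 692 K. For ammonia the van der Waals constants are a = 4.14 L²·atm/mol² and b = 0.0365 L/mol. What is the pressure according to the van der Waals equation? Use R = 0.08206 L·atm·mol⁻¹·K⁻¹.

P = nRT/(V − nb) − a n²/V²
nRT/(V − nb) = (4.17)(0.08206)(692)/(1.66 − 4.17×0.0365) = 236.80/1.5078 = 157.05 atm
a n²/V² = (4.14)(4.17)²/(1.66)² = 26.125 atm
P = 157.05 − 26.125 = 130.9 atm

P ≈ 130.9 atm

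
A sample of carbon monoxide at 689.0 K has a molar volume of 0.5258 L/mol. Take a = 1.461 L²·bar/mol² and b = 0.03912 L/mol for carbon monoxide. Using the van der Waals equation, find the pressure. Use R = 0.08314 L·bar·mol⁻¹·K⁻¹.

P = RT/(V_m − b) − a/V_m²
RT/(V_m − b) = (0.08314)(689.0)/(0.5258 − 0.03912) = 57.283/0.48668 = 117.70 bar
a/V_m² = 1.461/(0.5258)² = 5.2846 bar
P = 117.70 − 5.2846 = 112.4 bar

P ≈ 112.4 bar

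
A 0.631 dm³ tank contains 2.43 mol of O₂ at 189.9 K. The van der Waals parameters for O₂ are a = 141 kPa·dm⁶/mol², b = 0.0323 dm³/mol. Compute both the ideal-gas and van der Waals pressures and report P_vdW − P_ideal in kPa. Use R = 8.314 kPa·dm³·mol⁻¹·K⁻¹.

ΔP ≈ -1227 kPa

Ideal: P_ideal = nRT/V = (2.43)(8.314)(189.9)/0.631 = 6080.12 kPa
vdW: P = nRT/(V − nb) − a n²/V² = 3836.55/0.552511 − 832.591/0.398161 = 6943.84 − 2091.09 = 4852.75 kPa
ΔP = 4852.75 − 6080.12 = -1227 kPa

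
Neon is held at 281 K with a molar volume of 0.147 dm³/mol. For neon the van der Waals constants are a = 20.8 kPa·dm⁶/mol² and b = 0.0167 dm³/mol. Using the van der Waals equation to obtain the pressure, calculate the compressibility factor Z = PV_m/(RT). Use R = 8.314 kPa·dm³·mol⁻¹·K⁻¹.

P = RT/(V_m − b) − a/V_m² = (8.314)(281)/(0.147 − 0.0167) − 20.8/(0.147)²
  = 2336.2/0.13030 − 962.56 = 17929 − 962.56 = 16966 kPa
Z = PV_m/(RT) = (16966)(0.147)/((8.314)(281)) = 2494.0/2336.2 = 1.068

Z ≈ 1.068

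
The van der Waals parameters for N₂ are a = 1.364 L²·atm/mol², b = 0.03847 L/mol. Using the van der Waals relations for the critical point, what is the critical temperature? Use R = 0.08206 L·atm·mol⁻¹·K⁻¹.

T_c ≈ 128.0 K

For a van der Waals gas, T_c = 8a/(27Rb).
T_c = 8×1.364/(27×0.08206×0.03847) = 10.912/0.085235 = 128.0 K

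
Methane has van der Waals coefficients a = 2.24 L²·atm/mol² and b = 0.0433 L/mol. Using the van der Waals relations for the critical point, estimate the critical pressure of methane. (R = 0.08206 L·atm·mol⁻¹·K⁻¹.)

For a van der Waals gas, P_c = a/(27b²).
P_c = 2.24/(27×(0.0433)²) = 2.24/0.050622 = 44.25 atm

P_c ≈ 44.25 atm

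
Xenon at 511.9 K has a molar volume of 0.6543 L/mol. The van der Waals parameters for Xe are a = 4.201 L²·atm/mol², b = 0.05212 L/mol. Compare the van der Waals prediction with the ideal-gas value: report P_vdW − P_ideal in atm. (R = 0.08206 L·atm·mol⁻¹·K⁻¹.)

ΔP ≈ -4.256 atm

Ideal: P_ideal = RT/V_m = (0.08206)(511.9)/0.6543 = 64.2007 atm
vdW: P = RT/(V_m − b) − a/V_m² = 42.0065/0.602180 − 4.201/0.428108 = 69.7574 − 9.81294 = 59.9445 atm
ΔP = 59.9445 − 64.2007 = -4.256 atm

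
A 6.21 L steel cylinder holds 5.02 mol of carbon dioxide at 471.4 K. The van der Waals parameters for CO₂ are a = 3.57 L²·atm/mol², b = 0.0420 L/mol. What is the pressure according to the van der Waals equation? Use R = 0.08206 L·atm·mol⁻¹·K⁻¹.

P = nRT/(V − nb) − a n²/V²
nRT/(V − nb) = (5.02)(0.08206)(471.4)/(6.21 − 5.02×0.0420) = 194.19/5.9992 = 32.369 atm
a n²/V² = (3.57)(5.02)²/(6.21)² = 2.3329 atm
P = 32.369 − 2.3329 = 30.04 atm

P ≈ 30.04 atm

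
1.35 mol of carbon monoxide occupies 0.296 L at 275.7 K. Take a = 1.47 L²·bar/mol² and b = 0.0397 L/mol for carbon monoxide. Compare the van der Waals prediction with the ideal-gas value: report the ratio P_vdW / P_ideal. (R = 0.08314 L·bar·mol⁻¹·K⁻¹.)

P_vdW / P_ideal ≈ 0.9286

Ideal: P_ideal = nRT/V = (1.35)(0.08314)(275.7)/0.296 = 104.542 bar
vdW: P = nRT/(V − nb) − a n²/V² = 30.9443/0.242405 − 2.67908/0.0876160 = 127.655 − 30.5775 = 97.078 bar
Ratio = 97.078/104.542 = 0.9286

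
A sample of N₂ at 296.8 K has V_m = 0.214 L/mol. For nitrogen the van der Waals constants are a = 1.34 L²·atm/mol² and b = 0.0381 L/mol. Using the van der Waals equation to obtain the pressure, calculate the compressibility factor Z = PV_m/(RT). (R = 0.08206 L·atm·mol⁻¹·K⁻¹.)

Z ≈ 0.9595

P = RT/(V_m − b) − a/V_m² = (0.08206)(296.8)/(0.214 − 0.0381) − 1.34/(0.214)²
  = 24.355/0.17590 − 29.260 = 138.46 − 29.260 = 109.20 atm
Z = PV_m/(RT) = (109.20)(0.214)/((0.08206)(296.8)) = 23.369/24.355 = 0.9595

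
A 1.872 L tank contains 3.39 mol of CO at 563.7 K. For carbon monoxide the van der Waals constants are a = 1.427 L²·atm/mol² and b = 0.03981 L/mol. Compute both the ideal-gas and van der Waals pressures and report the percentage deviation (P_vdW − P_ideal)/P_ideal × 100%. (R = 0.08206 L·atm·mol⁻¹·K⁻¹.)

Ideal: P_ideal = nRT/V = (3.39)(0.08206)(563.7)/1.872 = 83.7671 atm
vdW: P = nRT/(V − nb) − a n²/V² = 156.812/1.73704 − 16.3992/3.50438 = 90.2754 − 4.67963 = 85.5958 atm
% deviation = (85.5958 − 83.7671)/83.7671 × 100% = 2.18%

2.18 %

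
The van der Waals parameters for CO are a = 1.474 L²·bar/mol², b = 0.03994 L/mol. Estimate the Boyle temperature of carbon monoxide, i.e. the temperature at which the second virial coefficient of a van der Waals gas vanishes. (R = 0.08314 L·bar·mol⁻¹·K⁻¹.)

For a van der Waals gas the second virial coefficient B₂ = b − a/(RT) vanishes at T_B = a/(Rb).
T_B = 1.474/(0.08314×0.03994) = 1.474/0.0033206 = 443.9 K

T_B ≈ 443.9 K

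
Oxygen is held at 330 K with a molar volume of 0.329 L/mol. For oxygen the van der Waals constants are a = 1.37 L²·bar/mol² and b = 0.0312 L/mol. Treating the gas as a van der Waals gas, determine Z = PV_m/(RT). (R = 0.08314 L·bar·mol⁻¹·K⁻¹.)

Z ≈ 0.9530

P = RT/(V_m − b) − a/V_m² = (0.08314)(330)/(0.329 − 0.0312) − 1.37/(0.329)²
  = 27.436/0.29780 − 12.657 = 92.129 − 12.657 = 79.472 bar
Z = PV_m/(RT) = (79.472)(0.329)/((0.08314)(330)) = 26.146/27.436 = 0.9530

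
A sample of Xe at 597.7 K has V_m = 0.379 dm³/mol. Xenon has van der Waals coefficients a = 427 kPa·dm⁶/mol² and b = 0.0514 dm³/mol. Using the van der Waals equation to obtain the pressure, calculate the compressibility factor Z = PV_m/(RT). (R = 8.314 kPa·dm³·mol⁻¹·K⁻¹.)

P = RT/(V_m − b) − a/V_m² = (8.314)(597.7)/(0.379 − 0.0514) − 427/(0.379)²
  = 4969.3/0.32760 − 2972.7 = 15169 − 2972.7 = 12196 kPa
Z = PV_m/(RT) = (12196)(0.379)/((8.314)(597.7)) = 4622.3/4969.3 = 0.9302

Z ≈ 0.9302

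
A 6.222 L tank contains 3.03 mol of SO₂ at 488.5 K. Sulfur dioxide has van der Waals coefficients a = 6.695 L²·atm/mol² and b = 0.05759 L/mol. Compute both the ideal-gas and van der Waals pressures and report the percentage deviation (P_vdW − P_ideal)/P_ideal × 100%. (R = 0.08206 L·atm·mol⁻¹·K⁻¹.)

Ideal: P_ideal = nRT/V = (3.03)(0.08206)(488.5)/6.222 = 19.5213 atm
vdW: P = nRT/(V − nb) − a n²/V² = 121.462/6.04750 − 61.4661/38.7133 = 20.0847 − 1.58773 = 18.4970 atm
% deviation = (18.4970 − 19.5213)/19.5213 × 100% = -5.25%

-5.25 %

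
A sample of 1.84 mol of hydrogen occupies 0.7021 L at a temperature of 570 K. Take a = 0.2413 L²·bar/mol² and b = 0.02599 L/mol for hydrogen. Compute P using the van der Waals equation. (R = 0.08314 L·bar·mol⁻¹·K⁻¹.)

P = nRT/(V − nb) − a n²/V²
nRT/(V − nb) = (1.84)(0.08314)(570)/(0.7021 − 1.84×0.02599) = 87.197/0.65428 = 133.27 bar
a n²/V² = (0.2413)(1.84)²/(0.7021)² = 1.6573 bar
P = 133.27 − 1.6573 = 131.6 bar

P ≈ 131.6 bar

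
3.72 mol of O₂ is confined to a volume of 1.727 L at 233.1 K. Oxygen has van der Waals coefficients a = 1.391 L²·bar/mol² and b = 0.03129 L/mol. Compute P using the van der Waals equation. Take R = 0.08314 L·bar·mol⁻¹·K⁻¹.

P = nRT/(V − nb) − a n²/V²
nRT/(V − nb) = (3.72)(0.08314)(233.1)/(1.727 − 3.72×0.03129) = 72.093/1.6106 = 44.762 bar
a n²/V² = (1.391)(3.72)²/(1.727)² = 6.4540 bar
P = 44.762 − 6.4540 = 38.31 bar

P ≈ 38.31 bar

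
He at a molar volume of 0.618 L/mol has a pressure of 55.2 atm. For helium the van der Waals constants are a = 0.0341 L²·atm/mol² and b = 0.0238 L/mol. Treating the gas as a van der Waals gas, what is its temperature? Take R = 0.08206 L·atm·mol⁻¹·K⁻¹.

T = (P + a/V_m²)(V_m − b)/R
P + a/V_m² = 55.2 + 0.0341/(0.618)² = 55.289 atm
V_m − b = 0.618 − 0.0238 = 0.59420 L/mol
T = (55.289)(0.59420)/0.08206 = 400.4 K

T ≈ 400.4 K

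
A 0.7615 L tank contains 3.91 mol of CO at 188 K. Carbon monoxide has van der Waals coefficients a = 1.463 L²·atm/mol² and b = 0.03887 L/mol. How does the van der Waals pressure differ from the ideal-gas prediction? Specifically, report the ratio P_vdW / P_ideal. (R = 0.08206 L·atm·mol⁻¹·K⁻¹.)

Ideal: P_ideal = nRT/V = (3.91)(0.08206)(188)/0.7615 = 79.2130 atm
vdW: P = nRT/(V − nb) − a n²/V² = 60.3207/0.609518 − 22.3665/0.579882 = 98.9646 − 38.5708 = 60.3938 atm
Ratio = 60.3938/79.2130 = 0.7624

P_vdW / P_ideal ≈ 0.7624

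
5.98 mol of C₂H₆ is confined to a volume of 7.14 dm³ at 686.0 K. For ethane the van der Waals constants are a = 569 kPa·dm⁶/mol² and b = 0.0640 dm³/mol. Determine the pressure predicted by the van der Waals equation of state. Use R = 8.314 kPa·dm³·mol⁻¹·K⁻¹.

P ≈ 4648 kPa

P = nRT/(V − nb) − a n²/V²
nRT/(V − nb) = (5.98)(8.314)(686.0)/(7.14 − 5.98×0.0640) = 34106/6.7573 = 5047.3 kPa
a n²/V² = (569)(5.98)²/(7.14)² = 399.13 kPa
P = 5047.3 − 399.13 = 4648 kPa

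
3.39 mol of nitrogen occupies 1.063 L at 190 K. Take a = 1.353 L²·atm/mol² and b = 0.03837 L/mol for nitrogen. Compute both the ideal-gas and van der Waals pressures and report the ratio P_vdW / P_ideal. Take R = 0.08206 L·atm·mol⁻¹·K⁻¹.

P_vdW / P_ideal ≈ 0.8627

Ideal: P_ideal = nRT/V = (3.39)(0.08206)(190)/1.063 = 49.7223 atm
vdW: P = nRT/(V − nb) − a n²/V² = 52.8548/0.932926 − 15.5488/1.12997 = 56.6549 − 13.7604 = 42.8945 atm
Ratio = 42.8945/49.7223 = 0.8627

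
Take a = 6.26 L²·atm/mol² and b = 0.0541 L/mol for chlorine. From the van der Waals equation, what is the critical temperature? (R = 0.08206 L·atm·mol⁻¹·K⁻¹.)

T_c ≈ 417.8 K

For a van der Waals gas, T_c = 8a/(27Rb).
T_c = 8×6.26/(27×0.08206×0.0541) = 50.080/0.11987 = 417.8 K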